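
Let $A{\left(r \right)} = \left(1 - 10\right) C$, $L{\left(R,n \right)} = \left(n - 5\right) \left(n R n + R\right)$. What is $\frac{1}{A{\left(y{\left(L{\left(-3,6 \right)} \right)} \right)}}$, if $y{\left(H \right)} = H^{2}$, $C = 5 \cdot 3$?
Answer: $- \frac{1}{135} \approx -0.0074074$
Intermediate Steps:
$C = 15$
$L{\left(R,n \right)} = \left(-5 + n\right) \left(R + R n^{2}\right)$ ($L{\left(R,n \right)} = \left(-5 + n\right) \left(R n n + R\right) = \left(-5 + n\right) \left(R n^{2} + R\right) = \left(-5 + n\right) \left(R + R n^{2}\right)$)
$A{\left(r \right)} = -135$ ($A{\left(r \right)} = \left(1 - 10\right) 15 = \left(-9\right) 15 = -135$)
$\frac{1}{A{\left(y{\left(L{\left(-3,6 \right)} \right)} \right)}} = \frac{1}{-135} = - \frac{1}{135}$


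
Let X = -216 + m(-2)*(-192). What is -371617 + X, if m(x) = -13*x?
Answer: -376825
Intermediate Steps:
X = -5208 (X = -216 - 13*(-2)*(-192) = -216 + 26*(-192) = -216 - 4992 = -5208)
-371617 + X = -371617 - 5208 = -376825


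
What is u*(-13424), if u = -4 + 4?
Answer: 0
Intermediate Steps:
u = 0
u*(-13424) = 0*(-13424) = 0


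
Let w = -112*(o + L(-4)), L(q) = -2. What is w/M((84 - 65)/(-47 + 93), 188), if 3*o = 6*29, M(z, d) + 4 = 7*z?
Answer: 288512/51 ≈ 5657.1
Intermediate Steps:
M(z, d) = -4 + 7*z
o = 58 (o = (6*29)/3 = (⅓)*174 = 58)
w = -6272 (w = -112*(58 - 2) = -112*56 = -6272)
w/M((84 - 65)/(-47 + 93), 188) = -6272/(-4 + 7*((84 - 65)/(-47 + 93))) = -6272/(-4 + 7*(19/46)) = -6272/(-4 + 133/46) = -6272/(-51/46) = -6272*(-46/51) = 288512/51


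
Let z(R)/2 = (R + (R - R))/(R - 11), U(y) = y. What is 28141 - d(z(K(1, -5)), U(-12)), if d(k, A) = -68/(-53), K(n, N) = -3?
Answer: 1491405/53 ≈ 28140.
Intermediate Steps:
z(R) = 2*R/(-11 + R) (z(R) = 2*((R + (R - R))/(R - 11)) = 2*((R + 0)/(-11 + R)) = 2*(R/(-11 + R)) = 2*R/(-11 + R))
d(k, A) = 68/53 (d(k, A) = -68*(-1/53) = 68/53)
28141 - d(z(K(1, -5)), U(-12)) = 28141 - 1*68/53 = 28141 - 68/53 = 1491405/53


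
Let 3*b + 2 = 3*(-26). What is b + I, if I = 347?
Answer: 961/3 ≈ 320.33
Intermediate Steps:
b = -80/3 (b = -⅔ + (3*(-26))/3 = -⅔ + (⅓)*(-78) = -⅔ - 26 = -80/3 ≈ -26.667)
b + I = -80/3 + 347 = 961/3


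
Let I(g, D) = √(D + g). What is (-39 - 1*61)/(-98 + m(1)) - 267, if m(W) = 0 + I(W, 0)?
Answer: -25799/97 ≈ -265.97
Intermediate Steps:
m(W) = √W (m(W) = 0 + √(0 + W) = 0 + √W = √W)
(-39 - 1*61)/(-98 + m(1)) - 267 = (-39 - 1*61)/(-98 + √1) - 267 = (-39 - 61)/(-98 + 1) - 267 = -100/(-97) - 267 = -100*(-1/97) - 267 = 100/97 - 267 = -25799/97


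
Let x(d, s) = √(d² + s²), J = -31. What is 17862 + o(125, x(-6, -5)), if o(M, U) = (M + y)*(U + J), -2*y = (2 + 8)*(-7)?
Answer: 12902 + 160*√61 ≈ 14152.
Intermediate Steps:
y = 35 (y = -(2 + 8)*(-7)/2 = -5*(-7) = -½*(-70) = 35)
o(M, U) = (-31 + U)*(35 + M) (o(M, U) = (M + 35)*(U - 31) = (35 + M)*(-31 + U) = (-31 + U)*(35 + M))
17862 + o(125, x(-6, -5)) = 17862 + (-1085 - 31*125 + 35*√((-6)² + (-5)²) + 125*√((-6)² + (-5)²)) = 17862 + (-1085 - 3875 + 35*√(36 + 25) + 125*√(36 + 25)) = 17862 + (-1085 - 3875 + 35*√61 + 125*√61) = 17862 + (-4960 + 160*√61) = 12902 + 160*√61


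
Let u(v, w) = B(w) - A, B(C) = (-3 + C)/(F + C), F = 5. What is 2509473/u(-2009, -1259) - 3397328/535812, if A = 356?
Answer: -210955996020055/29815392693 ≈ -7075.4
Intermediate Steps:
B(C) = (-3 + C)/(5 + C)
u(v, w) = -356 + (-3 + w)/(5 + w) (u(v, w) = (-3 + w)/(5 + w) - 1*356 = (-3 + w)/(5 + w) - 356 = -356 + (-3 + w)/(5 + w))
2509473/u(-2009, -1259) - 3397328/535812 = 2509473/(((-1783 - 355*(-1259))/(5 - 1259))) - 3397328/535812 = 2509473/(((-1783 + 446945)/(-1254))) - 3397328*1/535812 = 2509473/((-1/1254*445162)) - 849332/133953 = 2509473/(-222581/627) - 849332/133953 = 2509473*(-627/222581) - 849332/133953 = -1573439571/222581 - 849332/133953 = -210955996020055/29815392693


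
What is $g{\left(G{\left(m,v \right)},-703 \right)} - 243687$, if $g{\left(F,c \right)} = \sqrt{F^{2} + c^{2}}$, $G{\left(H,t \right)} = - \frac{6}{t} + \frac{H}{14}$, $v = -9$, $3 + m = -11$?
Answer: $-243687 + \frac{\sqrt{4447882}}{3} \approx -2.4298 \cdot 10^{5}$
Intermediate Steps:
$m = -14$ ($m = -3 - 11 = -14$)
$G{\left(H,t \right)} = - \frac{6}{t} + \frac{H}{14}$ ($G{\left(H,t \right)} = - \frac{6}{t} + H \frac{1}{14} = - \frac{6}{t} + \frac{H}{14}$)
$g{\left(G{\left(m,v \right)},-703 \right)} - 243687 = \sqrt{\left(- \frac{6}{-9} + \frac{1}{14} \left(-14\right)\right)^{2} + \left(-703\right)^{2}} - 243687 = \sqrt{\left(\left(-6\right) \left(- \frac{1}{9}\right) - 1\right)^{2} + 494209} - 243687 = \sqrt{\left(\frac{2}{3} - 1\right)^{2} + 494209} - 243687 = \sqrt{\left(- \frac{1}{3}\right)^{2} + 494209} - 243687 = \sqrt{\frac{1}{9} + 494209} - 243687 = \sqrt{\frac{4447882}{9}} - 243687 = \frac{\sqrt{4447882}}{3} - 243687 = -243687 + \frac{\sqrt{4447882}}{3}$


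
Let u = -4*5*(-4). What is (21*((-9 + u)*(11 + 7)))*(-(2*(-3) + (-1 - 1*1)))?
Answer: 214704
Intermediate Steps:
u = 80 (u = -20*(-4) = 80)
(21*((-9 + u)*(11 + 7)))*(-(2*(-3) + (-1 - 1*1))) = (21*((-9 + 80)*(11 + 7)))*(-(2*(-3) + (-1 - 1*1))) = (21*(71*18))*(-(-6 + (-1 - 1))) = (21*1278)*(-(-6 - 2)) = 26838*(-1*(-8)) = 26838*8 = 214704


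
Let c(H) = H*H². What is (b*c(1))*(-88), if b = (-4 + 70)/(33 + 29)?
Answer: -2904/31 ≈ -93.677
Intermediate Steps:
c(H) = H³
b = 33/31 (b = 66/62 = 66*(1/62) = 33/31 ≈ 1.0645)
(b*c(1))*(-88) = ((33/31)*1³)*(-88) = ((33/31)*1)*(-88) = (33/31)*(-88) = -2904/31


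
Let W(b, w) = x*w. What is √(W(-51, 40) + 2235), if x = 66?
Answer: 5*√195 ≈ 69.821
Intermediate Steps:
W(b, w) = 66*w
√(W(-51, 40) + 2235) = √(66*40 + 2235) = √(2640 + 2235) = √4875 = 5*√195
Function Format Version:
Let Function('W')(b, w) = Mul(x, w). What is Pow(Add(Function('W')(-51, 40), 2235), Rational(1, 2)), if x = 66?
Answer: Mul(5, Pow(195, Rational(1, 2))) ≈ 69.821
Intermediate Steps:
Function('W')(b, w) = Mul(66, w)
Pow(Add(Function('W')(-51, 40), 2235), Rational(1, 2)) = Pow(Add(Mul(66, 40), 2235), Rational(1, 2)) = Pow(Add(2640, 2235), Rational(1, 2)) = Pow(4875, Rational(1, 2)) = Mul(5, Pow(195, Rational(1, 2)))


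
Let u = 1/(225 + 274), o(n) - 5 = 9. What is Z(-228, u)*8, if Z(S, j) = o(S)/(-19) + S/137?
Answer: -50000/2603 ≈ -19.209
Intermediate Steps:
o(n) = 14 (o(n) = 5 + 9 = 14)
u = 1/499 ≈ 0.0020040
Z(S, j) = -14/19 + S/137 (Z(S, j) = 14/(-19) + S/137 = 14*(-1/19) + S*(1/137) = -14/19 + S/137)
Z(-228, u)*8 = (-14/19 + (1/137)*(-228))*8 = (-14/19 - 228/137)*8 = -6250/2603*8 = -50000/2603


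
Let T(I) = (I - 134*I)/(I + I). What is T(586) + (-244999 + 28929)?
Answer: -432273/2 ≈ -2.1614e+5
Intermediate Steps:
T(I) = -133/2 (T(I) = (-133*I)/((2*I)) = (-133*I)*(1/(2*I)) = -133/2)
T(586) + (-244999 + 28929) = -133/2 + (-244999 + 28929) = -133/2 - 216070 = -432273/2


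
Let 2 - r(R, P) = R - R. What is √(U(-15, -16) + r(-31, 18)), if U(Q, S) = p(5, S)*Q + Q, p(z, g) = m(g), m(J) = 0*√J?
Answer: I*√13 ≈ 3.6056*I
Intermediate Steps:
m(J) = 0
p(z, g) = 0
r(R, P) = 2 (r(R, P) = 2 - (R - R) = 2 - 1*0 = 2 + 0 = 2)
U(Q, S) = Q (U(Q, S) = 0*Q + Q = 0 + Q = Q)
√(U(-15, -16) + r(-31, 18)) = √(-15 + 2) = √(-13) = I*√13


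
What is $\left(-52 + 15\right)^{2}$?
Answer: $1369$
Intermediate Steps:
$\left(-52 + 15\right)^{2} = \left(-37\right)^{2} = 1369$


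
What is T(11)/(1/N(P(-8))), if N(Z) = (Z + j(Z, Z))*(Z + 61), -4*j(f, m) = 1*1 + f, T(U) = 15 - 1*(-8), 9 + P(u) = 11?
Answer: 7245/4 ≈ 1811.3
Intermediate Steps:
P(u) = 2 (P(u) = -9 + 11 = 2)
T(U) = 23 (T(U) = 15 + 8 = 23)
j(f, m) = -¼ - f/4 (j(f, m) = -(1*1 + f)/4 = -(1 + f)/4 = -¼ - f/4)
N(Z) = (61 + Z)*(-¼ + 3*Z/4) (N(Z) = (Z + (-¼ - Z/4))*(Z + 61) = (-¼ + 3*Z/4)*(61 + Z) = (61 + Z)*(-¼ + 3*Z/4))
T(11)/(1/N(P(-8))) = 23/(1/(-61/4 + (¾)*2² + (91/2)*2)) = 23/(1/(-61/4 + (¾)*4 + 91)) = 23/(1/(-61/4 + 3 + 91)) = 23/(1/(315/4)) = 23/(4/315) = 23*(315/4) = 7245/4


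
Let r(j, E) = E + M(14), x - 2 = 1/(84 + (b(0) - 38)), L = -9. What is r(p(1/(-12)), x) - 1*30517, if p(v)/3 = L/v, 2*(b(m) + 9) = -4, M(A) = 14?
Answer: -1067534/35 ≈ -30501.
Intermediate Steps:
b(m) = -11 (b(m) = -9 + (½)*(-4) = -9 - 2 = -11)
p(v) = -27/v (p(v) = 3*(-9/v) = -27/v)
x = 71/35 (x = 2 + 1/(84 + (-11 - 38)) = 2 + 1/(84 - 49) = 2 + 1/35 = 71/35 ≈ 2.0286)
r(j, E) = 14 + E (r(j, E) = E + 14 = 14 + E)
r(p(1/(-12)), x) - 1*30517 = (14 + 71/35) - 1*30517 = 561/35 - 30517 = -1067534/35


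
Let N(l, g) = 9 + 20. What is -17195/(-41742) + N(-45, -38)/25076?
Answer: 216196169/523361196 ≈ 0.41309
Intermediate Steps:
N(l, g) = 29
-17195/(-41742) + N(-45, -38)/25076 = -17195/(-41742) + 29/25076 = -17195*(-1/41742) + 29*(1/25076) = 17195/41742 + 29/25076 = 216196169/523361196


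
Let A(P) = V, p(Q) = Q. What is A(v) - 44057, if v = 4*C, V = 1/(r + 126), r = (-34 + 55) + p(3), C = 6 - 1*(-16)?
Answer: -6608549/150 ≈ -44057.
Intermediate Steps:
C = 22 (C = 6 + 16 = 22)
r = 24 (r = (-34 + 55) + 3 = 21 + 3 = 24)
V = 1/150 (V = 1/(24 + 126) = 1/150 ≈ 0.0066667)
v = 88 (v = 4*22 = 88)
A(P) = 1/150
A(v) - 44057 = 1/150 - 44057 = -6608549/150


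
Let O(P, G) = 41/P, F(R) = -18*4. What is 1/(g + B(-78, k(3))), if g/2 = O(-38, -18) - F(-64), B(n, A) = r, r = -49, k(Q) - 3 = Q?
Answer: 19/1764 ≈ 0.010771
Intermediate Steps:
k(Q) = 3 + Q
F(R) = -72
B(n, A) = -49
g = 2695/19 (g = 2*(41/(-38) - 1*(-72)) = 2*(41*(-1/38) + 72) = 2*(-41/38 + 72) = 2*(2695/38) = 2695/19 ≈ 141.84)
1/(g + B(-78, k(3))) = 1/(2695/19 - 49) = 1/(1764/19) = 19/1764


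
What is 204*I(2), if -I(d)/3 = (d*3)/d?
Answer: -1836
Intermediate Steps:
I(d) = -9 (I(d) = -3*d*3/d = -3*3*d/d = -3*3 = -9)
204*I(2) = 204*(-9) = -1836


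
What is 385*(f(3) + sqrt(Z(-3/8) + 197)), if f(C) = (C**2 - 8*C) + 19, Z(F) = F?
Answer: 1540 + 4235*sqrt(26)/4 ≈ 6938.6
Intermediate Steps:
f(C) = 19 + C**2 - 8*C
385*(f(3) + sqrt(Z(-3/8) + 197)) = 385*((19 + 3**2 - 8*3) + sqrt(-3/8 + 197)) = 385*((19 + 9 - 24) + sqrt(-3*1/8 + 197)) = 385*(4 + sqrt(-3/8 + 197)) = 385*(4 + sqrt(1573/8)) = 385*(4 + 11*sqrt(26)/4) = 1540 + 4235*sqrt(26)/4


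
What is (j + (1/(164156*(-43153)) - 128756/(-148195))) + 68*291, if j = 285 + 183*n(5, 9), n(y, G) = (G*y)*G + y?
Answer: 99838831595706680793/1049787278118260 ≈ 95104.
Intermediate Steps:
n(y, G) = y + y*G² (n(y, G) = y*G² + y = y + y*G²)
j = 75315 (j = 285 + 183*(5*(1 + 9²)) = 285 + 183*(5*(1 + 81)) = 285 + 183*(5*82) = 285 + 183*410 = 285 + 75030 = 75315)
(j + (1/(164156*(-43153)) - 128756/(-148195))) + 68*291 = (75315 + (1/(164156*(-43153)) - 128756/(-148195))) + 68*291 = (75315 + ((1/164156)*(-1/43153) - 128756*(-1/148195))) + 19788 = (75315 + (-1/7083823868 + 128756/148195)) + 19788 = (75315 + 912084825800013/1049787278118260) + 19788 = 79065640936302551913/1049787278118260 + 19788 = 99838831595706680793/1049787278118260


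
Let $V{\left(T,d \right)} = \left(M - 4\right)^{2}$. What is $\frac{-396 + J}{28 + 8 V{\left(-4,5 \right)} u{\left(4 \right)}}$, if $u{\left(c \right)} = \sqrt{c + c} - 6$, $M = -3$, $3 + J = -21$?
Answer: $\frac{1245}{5321} + \frac{420 \sqrt{2}}{5321} \approx 0.34561$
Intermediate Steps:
$J = -24$ ($J = -3 - 21 = -24$)
$u{\left(c \right)} = -6 + \sqrt{2} \sqrt{c}$ ($u{\left(c \right)} = \sqrt{2 c} - 6 = \sqrt{2} \sqrt{c} - 6 = -6 + \sqrt{2} \sqrt{c}$)
$V{\left(T,d \right)} = 49$ ($V{\left(T,d \right)} = \left(-3 - 4\right)^{2} = \left(-7\right)^{2} = 49$)
$\frac{-396 + J}{28 + 8 V{\left(-4,5 \right)} u{\left(4 \right)}} = \frac{-396 - 24}{28 + 8 \cdot 49 \left(-6 + \sqrt{2} \sqrt{4}\right)} = - \frac{420}{28 + 392 \left(-6 + \sqrt{2} \cdot 2\right)} = - \frac{420}{28 + 392 \left(-6 + 2 \sqrt{2}\right)} = - \frac{420}{28 - \left(2352 - 784 \sqrt{2}\right)} = - \frac{420}{-2324 + 784 \sqrt{2}}$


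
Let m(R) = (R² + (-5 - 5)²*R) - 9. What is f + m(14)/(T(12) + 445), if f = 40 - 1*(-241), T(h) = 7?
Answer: 128599/452 ≈ 284.51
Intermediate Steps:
f = 281 (f = 40 + 241 = 281)
m(R) = -9 + R² + 100*R (m(R) = (R² + (-10)²*R) - 9 = (R² + 100*R) - 9 = -9 + R² + 100*R)
f + m(14)/(T(12) + 445) = 281 + (-9 + 14² + 100*14)/(7 + 445) = 281 + (-9 + 196 + 1400)/452 = 281 + (1/452)*1587 = 281 + 1587/452 = 128599/452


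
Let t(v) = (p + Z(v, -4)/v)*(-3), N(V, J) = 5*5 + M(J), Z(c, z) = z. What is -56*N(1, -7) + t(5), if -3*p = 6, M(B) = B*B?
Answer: -20678/5 ≈ -4135.6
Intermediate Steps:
M(B) = B**2
p = -2 (p = -1/3*6 = -2)
N(V, J) = 25 + J**2 (N(V, J) = 5*5 + J**2 = 25 + J**2)
t(v) = 6 + 12/v (t(v) = (-2 - 4/v)*(-3) = 6 + 12/v)
-56*N(1, -7) + t(5) = -56*(25 + (-7)**2) + (6 + 12/5) = -56*(25 + 49) + (6 + 12*(1/5)) = -56*74 + (6 + 12/5) = -4144 + 42/5 = -20678/5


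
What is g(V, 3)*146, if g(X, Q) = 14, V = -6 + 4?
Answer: 2044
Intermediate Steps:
V = -2
g(V, 3)*146 = 14*146 = 2044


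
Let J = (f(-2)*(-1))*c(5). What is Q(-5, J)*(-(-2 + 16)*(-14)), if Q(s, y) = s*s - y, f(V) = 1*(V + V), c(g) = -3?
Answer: 7252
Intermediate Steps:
f(V) = 2*V (f(V) = 1*(2*V) = 2*V)
J = -12 (J = ((2*(-2))*(-1))*(-3) = -4*(-1)*(-3) = 4*(-3) = -12)
Q(s, y) = s² - y
Q(-5, J)*(-(-2 + 16)*(-14)) = ((-5)² - 1*(-12))*(-(-2 + 16)*(-14)) = (25 + 12)*(-14*(-14)) = 37*(-1*(-196)) = 37*196 = 7252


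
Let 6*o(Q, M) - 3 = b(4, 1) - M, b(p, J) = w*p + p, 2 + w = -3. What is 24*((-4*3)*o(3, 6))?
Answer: 912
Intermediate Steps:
w = -5 (w = -2 - 3 = -5)
b(p, J) = -4*p (b(p, J) = -5*p + p = -4*p)
o(Q, M) = -13/6 - M/6 (o(Q, M) = 1/2 + (-4*4 - M)/6 = 1/2 + (-16 - M)/6 = 1/2 + (-8/3 - M/6) = -13/6 - M/6)
24*((-4*3)*o(3, 6)) = 24*((-4*3)*(-13/6 - 1/6*6)) = 24*(-12*(-13/6 - 1)) = 24*(-12*(-19/6)) = 24*38 = 912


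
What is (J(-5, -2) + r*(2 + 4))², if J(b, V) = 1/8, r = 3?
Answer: 21025/64 ≈ 328.52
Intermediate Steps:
J(b, V) = ⅛
(J(-5, -2) + r*(2 + 4))² = (⅛ + 3*(2 + 4))² = (⅛ + 3*6)² = (⅛ + 18)² = (145/8)² = 21025/64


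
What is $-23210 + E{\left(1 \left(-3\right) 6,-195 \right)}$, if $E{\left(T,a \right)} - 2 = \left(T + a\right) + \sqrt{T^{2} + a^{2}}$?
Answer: $-23421 + 3 \sqrt{4261} \approx -23225.0$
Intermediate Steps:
$E{\left(T,a \right)} = 2 + T + a + \sqrt{T^{2} + a^{2}}$ ($E{\left(T,a \right)} = 2 + \left(\left(T + a\right) + \sqrt{T^{2} + a^{2}}\right) = 2 + \left(T + a + \sqrt{T^{2} + a^{2}}\right) = 2 + T + a + \sqrt{T^{2} + a^{2}}$)
$-23210 + E{\left(1 \left(-3\right) 6,-195 \right)} = -23210 + \left(2 + 1 \left(-3\right) 6 - 195 + \sqrt{\left(1 \left(-3\right) 6\right)^{2} + \left(-195\right)^{2}}\right) = -23210 + \left(2 - 18 - 195 + \sqrt{\left(\left(-3\right) 6\right)^{2} + 38025}\right) = -23210 + \left(2 - 18 - 195 + \sqrt{\left(-18\right)^{2} + 38025}\right) = -23210 + \left(2 - 18 - 195 + \sqrt{324 + 38025}\right) = -23210 + \left(2 - 18 - 195 + \sqrt{38349}\right) = -23210 + \left(2 - 18 - 195 + 3 \sqrt{4261}\right) = -23210 - \left(211 - 3 \sqrt{4261}\right) = -23421 + 3 \sqrt{4261}$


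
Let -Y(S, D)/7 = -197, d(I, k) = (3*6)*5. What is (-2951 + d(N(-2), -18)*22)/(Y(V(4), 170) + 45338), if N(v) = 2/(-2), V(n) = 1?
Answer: -971/46717 ≈ -0.020785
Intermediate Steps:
N(v) = -1 (N(v) = 2*(-½) = -1)
d(I, k) = 90 (d(I, k) = 18*5 = 90)
Y(S, D) = 1379 (Y(S, D) = -7*(-197) = 1379)
(-2951 + d(N(-2), -18)*22)/(Y(V(4), 170) + 45338) = (-2951 + 90*22)/(1379 + 45338) = (-2951 + 1980)/46717 = -971*1/46717 = -971/46717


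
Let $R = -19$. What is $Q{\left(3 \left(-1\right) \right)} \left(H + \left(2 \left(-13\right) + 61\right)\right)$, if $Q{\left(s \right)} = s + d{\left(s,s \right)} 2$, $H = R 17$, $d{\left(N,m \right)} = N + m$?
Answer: $4320$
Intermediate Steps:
$H = -323$ ($H = \left(-19\right) 17 = -323$)
$Q{\left(s \right)} = 5 s$ ($Q{\left(s \right)} = s + \left(s + s\right) 2 = s + 2 s 2 = s + 4 s = 5 s$)
$Q{\left(3 \left(-1\right) \right)} \left(H + \left(2 \left(-13\right) + 61\right)\right) = 5 \cdot 3 \left(-1\right) \left(-323 + \left(2 \left(-13\right) + 61\right)\right) = 5 \left(-3\right) \left(-323 + \left(-26 + 61\right)\right) = - 15 \left(-323 + 35\right) = \left(-15\right) \left(-288\right) = 4320$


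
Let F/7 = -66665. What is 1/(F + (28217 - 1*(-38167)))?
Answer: -1/400271 ≈ -2.4983e-6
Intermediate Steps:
F = -466655 (F = 7*(-66665) = -466655)
1/(F + (28217 - 1*(-38167))) = 1/(-466655 + (28217 - 1*(-38167))) = 1/(-466655 + (28217 + 38167)) = 1/(-466655 + 66384) = 1/(-400271) = -1/400271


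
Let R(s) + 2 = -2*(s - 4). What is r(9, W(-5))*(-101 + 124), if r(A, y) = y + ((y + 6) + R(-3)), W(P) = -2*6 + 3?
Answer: 0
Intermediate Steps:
R(s) = 6 - 2*s (R(s) = -2 - 2*(s - 4) = -2 - 2*(-4 + s) = -2 + (8 - 2*s) = 6 - 2*s)
W(P) = -9 (W(P) = -12 + 3 = -9)
r(A, y) = 18 + 2*y (r(A, y) = y + ((y + 6) + (6 - 2*(-3))) = y + ((6 + y) + (6 + 6)) = y + ((6 + y) + 12) = y + (18 + y) = 18 + 2*y)
r(9, W(-5))*(-101 + 124) = (18 + 2*(-9))*(-101 + 124) = (18 - 18)*23 = 0*23 = 0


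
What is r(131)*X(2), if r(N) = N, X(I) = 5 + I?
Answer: 917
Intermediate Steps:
r(131)*X(2) = 131*(5 + 2) = 131*7 = 917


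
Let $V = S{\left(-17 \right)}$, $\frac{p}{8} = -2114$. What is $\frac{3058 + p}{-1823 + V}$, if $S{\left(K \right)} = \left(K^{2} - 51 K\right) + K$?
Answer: $\frac{2309}{114} \approx 20.254$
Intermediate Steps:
$p = -16912$ ($p = 8 \left(-2114\right) = -16912$)
$S{\left(K \right)} = K^{2} - 50 K$
$V = 1139$ ($V = - 17 \left(-50 - 17\right) = \left(-17\right) \left(-67\right) = 1139$)
$\frac{3058 + p}{-1823 + V} = \frac{3058 - 16912}{-1823 + 1139} = - \frac{13854}{-684} = \left(-13854\right) \left(- \frac{1}{684}\right) = \frac{2309}{114}$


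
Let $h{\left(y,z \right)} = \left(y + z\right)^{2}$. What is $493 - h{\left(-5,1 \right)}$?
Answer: $477$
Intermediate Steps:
$493 - h{\left(-5,1 \right)} = 493 - \left(-5 + 1\right)^{2} = 493 - \left(-4\right)^{2} = 493 - 16 = 477$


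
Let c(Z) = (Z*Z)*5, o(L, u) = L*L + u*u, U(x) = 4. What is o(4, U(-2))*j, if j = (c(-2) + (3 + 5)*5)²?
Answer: 115200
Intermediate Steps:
o(L, u) = L² + u²
c(Z) = 5*Z² (c(Z) = Z²*5 = 5*Z²)
j = 3600 (j = (5*(-2)² + (3 + 5)*5)² = (5*4 + 8*5)² = (20 + 40)² = 60² = 3600)
o(4, U(-2))*j = (4² + 4²)*3600 = (16 + 16)*3600 = 32*3600 = 115200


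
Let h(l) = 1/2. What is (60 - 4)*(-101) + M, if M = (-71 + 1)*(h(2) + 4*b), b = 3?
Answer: -6531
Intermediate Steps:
h(l) = ½
M = -875 (M = (-71 + 1)*(½ + 4*3) = -70*(½ + 12) = -70*25/2 = -875)
(60 - 4)*(-101) + M = (60 - 4)*(-101) - 875 = 56*(-101) - 875 = -5656 - 875 = -6531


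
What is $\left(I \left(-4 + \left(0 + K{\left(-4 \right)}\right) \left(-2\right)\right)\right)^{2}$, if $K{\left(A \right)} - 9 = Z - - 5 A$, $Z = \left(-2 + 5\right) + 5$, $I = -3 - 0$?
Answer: $36$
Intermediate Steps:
$I = -3$ ($I = -3 + 0 = -3$)
$Z = 8$ ($Z = 3 + 5 = 8$)
$K{\left(A \right)} = 17 + 5 A$ ($K{\left(A \right)} = 9 - \left(-8 - 5 A\right) = 9 + \left(8 + 5 A\right) = 17 + 5 A$)
$\left(I \left(-4 + \left(0 + K{\left(-4 \right)}\right) \left(-2\right)\right)\right)^{2} = \left(- 3 \left(-4 + \left(0 + \left(17 + 5 \left(-4\right)\right)\right) \left(-2\right)\right)\right)^{2} = \left(- 3 \left(-4 + \left(0 + \left(17 - 20\right)\right) \left(-2\right)\right)\right)^{2} = \left(- 3 \left(-4 + \left(0 - 3\right) \left(-2\right)\right)\right)^{2} = \left(- 3 \left(-4 - -6\right)\right)^{2} = \left(- 3 \left(-4 + 6\right)\right)^{2} = \left(\left(-3\right) 2\right)^{2} = \left(-6\right)^{2} = 36$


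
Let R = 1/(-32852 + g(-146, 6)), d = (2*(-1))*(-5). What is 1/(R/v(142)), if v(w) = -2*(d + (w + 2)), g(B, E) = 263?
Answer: 10037412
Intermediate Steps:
d = 10 (d = -2*(-5) = 10)
R = -1/32589 (R = 1/(-32852 + 263) = 1/(-32589) = -1/32589 ≈ -3.0685e-5)
v(w) = -24 - 2*w (v(w) = -2*(10 + (w + 2)) = -2*(10 + (2 + w)) = -2*(12 + w) = -24 - 2*w)
1/(R/v(142)) = 1/(-1/(32589*(-24 - 2*142))) = 1/(-1/(32589*(-24 - 284))) = 1/(-1/32589/(-308)) = 1/(-1/32589*(-1/308)) = 1/(1/10037412) = 10037412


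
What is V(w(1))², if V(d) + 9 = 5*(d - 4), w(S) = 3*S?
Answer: 196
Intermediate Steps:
V(d) = -29 + 5*d (V(d) = -9 + 5*(d - 4) = -9 + 5*(-4 + d) = -9 + (-20 + 5*d) = -29 + 5*d)
V(w(1))² = (-29 + 5*(3*1))² = (-29 + 5*3)² = (-29 + 15)² = (-14)² = 196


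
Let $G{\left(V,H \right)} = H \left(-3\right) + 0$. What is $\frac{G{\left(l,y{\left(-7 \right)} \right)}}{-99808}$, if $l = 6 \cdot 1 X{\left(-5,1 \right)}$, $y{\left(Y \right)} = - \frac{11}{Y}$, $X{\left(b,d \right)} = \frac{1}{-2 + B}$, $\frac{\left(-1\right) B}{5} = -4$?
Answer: $\frac{33}{698656} \approx 4.7234 \cdot 10^{-5}$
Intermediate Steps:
$B = 20$ ($B = \left(-5\right) \left(-4\right) = 20$)
$X{\left(b,d \right)} = \frac{1}{18}$ ($X{\left(b,d \right)} = \frac{1}{-2 + 20} = \frac{1}{18}$)
$l = \frac{1}{3}$ ($l = 6 \cdot 1 \cdot \frac{1}{18} = 6 \cdot \frac{1}{18} = \frac{1}{3} \approx 0.33333$)
$G{\left(V,H \right)} = - 3 H$ ($G{\left(V,H \right)} = - 3 H + 0 = - 3 H$)
$\frac{G{\left(l,y{\left(-7 \right)} \right)}}{-99808} = \frac{\left(-3\right) \left(- \frac{11}{-7}\right)}{-99808} = - 3 \left(\left(-11\right) \left(- \frac{1}{7}\right)\right) \left(- \frac{1}{99808}\right) = \left(-3\right) \frac{11}{7} \left(- \frac{1}{99808}\right) = \left(- \frac{33}{7}\right) \left(- \frac{1}{99808}\right) = \frac{33}{698656}$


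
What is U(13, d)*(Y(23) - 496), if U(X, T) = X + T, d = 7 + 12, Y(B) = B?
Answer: -15136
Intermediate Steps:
d = 19
U(X, T) = T + X
U(13, d)*(Y(23) - 496) = (19 + 13)*(23 - 496) = 32*(-473) = -15136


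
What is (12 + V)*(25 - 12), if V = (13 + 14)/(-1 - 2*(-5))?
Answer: 195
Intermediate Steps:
V = 3 (V = 27/(-1 + 10) = 27/9 = 27*(⅑) = 3)
(12 + V)*(25 - 12) = (12 + 3)*(25 - 12) = 15*13 = 195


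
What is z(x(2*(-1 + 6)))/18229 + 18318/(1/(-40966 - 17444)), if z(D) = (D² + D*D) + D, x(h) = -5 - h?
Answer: -19504198392585/18229 ≈ -1.0700e+9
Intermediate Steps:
z(D) = D + 2*D² (z(D) = (D² + D²) + D = 2*D² + D = D + 2*D²)
z(x(2*(-1 + 6)))/18229 + 18318/(1/(-40966 - 17444)) = ((-5 - 2*(-1 + 6))*(1 + 2*(-5 - 2*(-1 + 6))))/18229 + 18318/(1/(-40966 - 17444)) = ((-5 - 2*5)*(1 + 2*(-5 - 2*5)))*(1/18229) + 18318/(1/(-58410)) = ((-5 - 1*10)*(1 + 2*(-5 - 1*10)))*(1/18229) + 18318/(-1/58410) = ((-5 - 10)*(1 + 2*(-5 - 10)))*(1/18229) + 18318*(-58410) = -15*(1 + 2*(-15))*(1/18229) - 1069954380 = -15*(1 - 30)*(1/18229) - 1069954380 = -15*(-29)*(1/18229) - 1069954380 = 435*(1/18229) - 1069954380 = 435/18229 - 1069954380 = -19504198392585/18229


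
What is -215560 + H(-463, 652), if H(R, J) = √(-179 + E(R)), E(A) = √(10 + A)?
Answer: -215560 + √(-179 + I*√453) ≈ -2.1556e+5 + 13.403*I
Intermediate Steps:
H(R, J) = √(-179 + √(10 + R))
-215560 + H(-463, 652) = -215560 + √(-179 + √(10 - 463)) = -215560 + √(-179 + √(-453)) = -215560 + √(-179 + I*√453)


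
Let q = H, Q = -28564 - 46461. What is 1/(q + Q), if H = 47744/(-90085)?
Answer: -90085/6758674869 ≈ -1.3329e-5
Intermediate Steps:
H = -47744/90085 (H = 47744*(-1/90085) = -47744/90085 ≈ -0.52999)
Q = -75025
q = -47744/90085 ≈ -0.52999
1/(q + Q) = 1/(-47744/90085 - 75025) = 1/(-6758674869/90085) = -90085/6758674869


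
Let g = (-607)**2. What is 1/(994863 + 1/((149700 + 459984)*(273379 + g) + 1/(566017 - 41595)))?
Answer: 205212759247160545/204158581302907881804757 ≈ 1.0052e-6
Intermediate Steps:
g = 368449
1/(994863 + 1/((149700 + 459984)*(273379 + g) + 1/(566017 - 41595))) = 1/(994863 + 1/((149700 + 459984)*(273379 + 368449) + 1/(566017 - 41595))) = 1/(994863 + 1/(609684*641828 + 1/524422)) = 1/(994863 + 1/(391312262352 + 1/524422)) = 1/(994863 + 1/(205212759247160545/524422)) = 1/(994863 + 524422/205212759247160545) = 1/(204158581302907881804757/205212759247160545) = 205212759247160545/204158581302907881804757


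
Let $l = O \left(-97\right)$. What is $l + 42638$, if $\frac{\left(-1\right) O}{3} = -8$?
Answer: $40310$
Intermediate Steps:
$O = 24$ ($O = \left(-3\right) \left(-8\right) = 24$)
$l = -2328$ ($l = 24 \left(-97\right) = -2328$)
$l + 42638 = -2328 + 42638 = 40310$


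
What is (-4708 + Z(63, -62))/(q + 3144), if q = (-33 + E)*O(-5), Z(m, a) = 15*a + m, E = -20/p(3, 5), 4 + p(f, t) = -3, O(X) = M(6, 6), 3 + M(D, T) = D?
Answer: -1561/855 ≈ -1.8257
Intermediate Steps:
M(D, T) = -3 + D
O(X) = 3 (O(X) = -3 + 6 = 3)
p(f, t) = -7 (p(f, t) = -4 - 3 = -7)
E = 20/7 (E = -20/(-7) = -20*(-⅐) = 20/7 ≈ 2.8571)
Z(m, a) = m + 15*a
q = -633/7 (q = (-33 + 20/7)*3 = -211/7*3 = -633/7 ≈ -90.429)
(-4708 + Z(63, -62))/(q + 3144) = (-4708 + (63 + 15*(-62)))/(-633/7 + 3144) = (-4708 + (63 - 930))/(21375/7) = (-4708 - 867)*(7/21375) = -5575*7/21375 = -1561/855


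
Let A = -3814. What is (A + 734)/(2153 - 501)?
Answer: -110/59 ≈ -1.8644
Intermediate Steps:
(A + 734)/(2153 - 501) = (-3814 + 734)/(2153 - 501) = -3080/1652 = -3080*1/1652 = -110/59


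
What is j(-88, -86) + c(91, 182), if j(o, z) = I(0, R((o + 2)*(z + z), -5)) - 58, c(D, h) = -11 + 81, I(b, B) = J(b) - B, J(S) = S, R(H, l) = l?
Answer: 17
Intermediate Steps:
I(b, B) = b - B
c(D, h) = 70
j(o, z) = -53 (j(o, z) = (0 - 1*(-5)) - 58 = (0 + 5) - 58 = 5 - 58 = -53)
j(-88, -86) + c(91, 182) = -53 + 70 = 17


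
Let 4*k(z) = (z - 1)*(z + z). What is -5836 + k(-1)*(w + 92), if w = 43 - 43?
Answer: -5744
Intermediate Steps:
w = 0
k(z) = z*(-1 + z)/2 (k(z) = ((z - 1)*(z + z))/4 = ((-1 + z)*(2*z))/4 = (2*z*(-1 + z))/4 = z*(-1 + z)/2)
-5836 + k(-1)*(w + 92) = -5836 + ((½)*(-1)*(-1 - 1))*(0 + 92) = -5836 + ((½)*(-1)*(-2))*92 = -5836 + 1*92 = -5836 + 92 = -5744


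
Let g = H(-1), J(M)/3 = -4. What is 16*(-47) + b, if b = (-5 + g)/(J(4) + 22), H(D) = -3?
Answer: -3764/5 ≈ -752.80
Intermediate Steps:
J(M) = -12 (J(M) = 3*(-4) = -12)
g = -3
b = -4/5 (b = (-5 - 3)/(-12 + 22) = -8/10 = -8*1/10 = -4/5 ≈ -0.80000)
16*(-47) + b = 16*(-47) - 4/5 = -752 - 4/5 = -3764/5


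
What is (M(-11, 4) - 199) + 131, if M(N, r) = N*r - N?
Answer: -101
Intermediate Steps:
M(N, r) = -N + N*r
(M(-11, 4) - 199) + 131 = (-11*(-1 + 4) - 199) + 131 = (-11*3 - 199) + 131 = (-33 - 199) + 131 = -232 + 131 = -101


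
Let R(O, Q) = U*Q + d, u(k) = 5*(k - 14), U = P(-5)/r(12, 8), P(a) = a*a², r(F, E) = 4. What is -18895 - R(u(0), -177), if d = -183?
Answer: -96973/4 ≈ -24243.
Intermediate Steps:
P(a) = a³
U = -125/4 (U = (-5)³/4 = -125*¼ = -125/4 ≈ -31.250)
u(k) = -70 + 5*k (u(k) = 5*(-14 + k) = -70 + 5*k)
R(O, Q) = -183 - 125*Q/4 (R(O, Q) = -125*Q/4 - 183 = -183 - 125*Q/4)
-18895 - R(u(0), -177) = -18895 - (-183 - 125/4*(-177)) = -18895 - (-183 + 22125/4) = -18895 - 1*21393/4 = -18895 - 21393/4 = -96973/4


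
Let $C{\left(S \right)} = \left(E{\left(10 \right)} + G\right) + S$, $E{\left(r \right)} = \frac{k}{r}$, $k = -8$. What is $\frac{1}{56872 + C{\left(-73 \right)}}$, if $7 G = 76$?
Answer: $\frac{35}{1988317} \approx 1.7603 \cdot 10^{-5}$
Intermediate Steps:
$E{\left(r \right)} = - \frac{8}{r}$
$G = \frac{76}{7}$ ($G = \frac{1}{7} \cdot 76 = \frac{76}{7} \approx 10.857$)
$C{\left(S \right)} = \frac{352}{35} + S$ ($C{\left(S \right)} = \left(- \frac{8}{10} + \frac{76}{7}\right) + S = \left(\left(-8\right) \frac{1}{10} + \frac{76}{7}\right) + S = \left(- \frac{4}{5} + \frac{76}{7}\right) + S = \frac{352}{35} + S$)
$\frac{1}{56872 + C{\left(-73 \right)}} = \frac{1}{56872 + \left(\frac{352}{35} - 73\right)} = \frac{1}{56872 - \frac{2203}{35}} = \frac{1}{\frac{1988317}{35}} = \frac{35}{1988317}$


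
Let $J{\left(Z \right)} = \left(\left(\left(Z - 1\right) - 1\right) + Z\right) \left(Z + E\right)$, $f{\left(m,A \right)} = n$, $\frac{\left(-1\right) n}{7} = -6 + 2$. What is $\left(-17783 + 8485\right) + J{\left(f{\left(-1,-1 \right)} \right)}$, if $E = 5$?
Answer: $-7516$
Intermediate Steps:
$n = 28$ ($n = - 7 \left(-6 + 2\right) = \left(-7\right) \left(-4\right) = 28$)
$f{\left(m,A \right)} = 28$
$J{\left(Z \right)} = \left(-2 + 2 Z\right) \left(5 + Z\right)$ ($J{\left(Z \right)} = \left(\left(\left(Z - 1\right) - 1\right) + Z\right) \left(Z + 5\right) = \left(\left(\left(-1 + Z\right) - 1\right) + Z\right) \left(5 + Z\right) = \left(\left(-2 + Z\right) + Z\right) \left(5 + Z\right) = \left(-2 + 2 Z\right) \left(5 + Z\right)$)
$\left(-17783 + 8485\right) + J{\left(f{\left(-1,-1 \right)} \right)} = \left(-17783 + 8485\right) + \left(-10 + 2 \cdot 28^{2} + 8 \cdot 28\right) = -9298 + \left(-10 + 2 \cdot 784 + 224\right) = -9298 + \left(-10 + 1568 + 224\right) = -9298 + 1782 = -7516$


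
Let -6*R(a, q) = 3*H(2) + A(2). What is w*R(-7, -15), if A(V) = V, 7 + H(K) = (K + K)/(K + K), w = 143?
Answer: 1144/3 ≈ 381.33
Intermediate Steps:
H(K) = -6 (H(K) = -7 + (K + K)/(K + K) = -7 + (2*K)/((2*K)) = -7 + (2*K)*(1/(2*K)) = -7 + 1 = -6)
R(a, q) = 8/3 (R(a, q) = -(3*(-6) + 2)/6 = -(-18 + 2)/6 = -⅙*(-16) = 8/3)
w*R(-7, -15) = 143*(8/3) = 1144/3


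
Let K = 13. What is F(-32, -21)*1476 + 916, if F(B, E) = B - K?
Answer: -65504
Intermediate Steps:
F(B, E) = -13 + B (F(B, E) = B - 1*13 = B - 13 = -13 + B)
F(-32, -21)*1476 + 916 = (-13 - 32)*1476 + 916 = -45*1476 + 916 = -66420 + 916 = -65504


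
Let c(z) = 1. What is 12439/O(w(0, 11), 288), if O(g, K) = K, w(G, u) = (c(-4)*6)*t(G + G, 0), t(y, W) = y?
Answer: 12439/288 ≈ 43.191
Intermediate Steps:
w(G, u) = 12*G (w(G, u) = (1*6)*(G + G) = 6*(2*G) = 12*G)
12439/O(w(0, 11), 288) = 12439/288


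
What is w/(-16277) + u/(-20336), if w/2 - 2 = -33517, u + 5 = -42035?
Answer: 6242095/1009174 ≈ 6.1853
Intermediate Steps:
u = -42040 (u = -5 - 42035 = -42040)
w = -67030 (w = 4 + 2*(-33517) = 4 - 67034 = -67030)
w/(-16277) + u/(-20336) = -67030/(-16277) - 42040/(-20336) = -67030*(-1/16277) - 42040*(-1/20336) = 67030/16277 + 5255/2542 = 6242095/1009174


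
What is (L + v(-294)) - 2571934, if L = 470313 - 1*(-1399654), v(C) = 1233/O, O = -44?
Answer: -30887781/44 ≈ -7.0200e+5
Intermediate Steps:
v(C) = -1233/44 (v(C) = 1233/(-44) = 1233*(-1/44) = -1233/44)
L = 1869967 (L = 470313 + 1399654 = 1869967)
(L + v(-294)) - 2571934 = (1869967 - 1233/44) - 2571934 = 82277315/44 - 2571934 = -30887781/44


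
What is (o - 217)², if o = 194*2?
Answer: 29241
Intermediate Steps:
o = 388
(o - 217)² = (388 - 217)² = 171² = 29241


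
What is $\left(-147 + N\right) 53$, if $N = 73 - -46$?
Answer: $-1484$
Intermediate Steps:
$N = 119$ ($N = 73 + 46 = 119$)
$\left(-147 + N\right) 53 = \left(-147 + 119\right) 53 = \left(-28\right) 53 = -1484$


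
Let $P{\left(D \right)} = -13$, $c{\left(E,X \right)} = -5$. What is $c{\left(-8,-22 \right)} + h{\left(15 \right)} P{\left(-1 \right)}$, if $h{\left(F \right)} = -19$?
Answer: $242$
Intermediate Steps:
$c{\left(-8,-22 \right)} + h{\left(15 \right)} P{\left(-1 \right)} = -5 - -247 = -5 + 247 = 242$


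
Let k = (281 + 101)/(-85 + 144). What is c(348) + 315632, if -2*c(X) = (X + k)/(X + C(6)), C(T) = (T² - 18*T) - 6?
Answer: 5028007303/15930 ≈ 3.1563e+5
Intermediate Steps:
C(T) = -6 + T² - 18*T
k = 382/59 ≈ 6.4746
c(X) = -(382/59 + X)/(2*(-78 + X)) (c(X) = -(X + 382/59)/(2*(X + (-6 + 6² - 18*6))) = -(382/59 + X)/(2*(X + (-6 + 36 - 108))) = -(382/59 + X)/(2*(X - 78)) = -(382/59 + X)/(2*(-78 + X)))
c(348) + 315632 = (-382 - 59*348)/(118*(-78 + 348)) + 315632 = (1/118)*(-382 - 20532)/270 + 315632 = (1/118)*(1/270)*(-20914) + 315632 = -10457/15930 + 315632 = 5028007303/15930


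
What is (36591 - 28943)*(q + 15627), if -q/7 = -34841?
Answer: 1984763072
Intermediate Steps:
q = 243887 (q = -7*(-34841) = 243887)
(36591 - 28943)*(q + 15627) = (36591 - 28943)*(243887 + 15627) = 7648*259514 = 1984763072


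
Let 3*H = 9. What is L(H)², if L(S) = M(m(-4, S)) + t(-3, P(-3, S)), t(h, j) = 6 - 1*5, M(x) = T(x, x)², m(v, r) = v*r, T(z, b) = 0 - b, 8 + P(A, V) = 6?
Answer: 21025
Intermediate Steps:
P(A, V) = -2 (P(A, V) = -8 + 6 = -2)
T(z, b) = -b
m(v, r) = r*v
H = 3 (H = (⅓)*9 = 3)
M(x) = x² (M(x) = (-x)² = x²)
t(h, j) = 1 (t(h, j) = 6 - 5 = 1)
L(S) = 1 + 16*S² (L(S) = (S*(-4))² + 1 = (-4*S)² + 1 = 16*S² + 1 = 1 + 16*S²)
L(H)² = (1 + 16*3²)² = (1 + 16*9)² = (1 + 144)² = 145² = 21025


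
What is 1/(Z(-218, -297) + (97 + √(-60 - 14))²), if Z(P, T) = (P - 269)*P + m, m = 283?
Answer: 14473/1676089965 - 97*I*√74/6704359860 ≈ 8.635e-6 - 1.2446e-7*I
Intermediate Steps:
Z(P, T) = 283 + P*(-269 + P) (Z(P, T) = (P - 269)*P + 283 = (-269 + P)*P + 283 = P*(-269 + P) + 283 = 283 + P*(-269 + P))
1/(Z(-218, -297) + (97 + √(-60 - 14))²) = 1/((283 + (-218)² - 269*(-218)) + (97 + √(-60 - 14))²) = 1/((283 + 47524 + 58642) + (97 + √(-74))²) = 1/(106449 + (97 + I*√74)²)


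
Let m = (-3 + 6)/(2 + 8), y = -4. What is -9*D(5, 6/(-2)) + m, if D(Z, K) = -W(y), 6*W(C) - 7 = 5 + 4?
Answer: 243/10 ≈ 24.300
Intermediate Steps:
W(C) = 8/3 (W(C) = 7/6 + (5 + 4)/6 = 7/6 + (1/6)*9 = 7/6 + 3/2 = 8/3)
D(Z, K) = -8/3 (D(Z, K) = -1*8/3 = -8/3)
m = 3/10 ≈ 0.30000
-9*D(5, 6/(-2)) + m = -9*(-8/3) + 3/10 = 24 + 3/10 = 243/10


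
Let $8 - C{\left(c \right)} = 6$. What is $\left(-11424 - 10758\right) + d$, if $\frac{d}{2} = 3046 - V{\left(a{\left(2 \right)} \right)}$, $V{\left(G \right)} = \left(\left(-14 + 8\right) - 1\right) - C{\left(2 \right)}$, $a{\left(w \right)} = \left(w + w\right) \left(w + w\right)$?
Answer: $-16072$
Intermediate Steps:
$C{\left(c \right)} = 2$ ($C{\left(c \right)} = 8 - 6 = 2$)
$a{\left(w \right)} = 4 w^{2}$ ($a{\left(w \right)} = 2 w 2 w = 4 w^{2}$)
$V{\left(G \right)} = -9$ ($V{\left(G \right)} = \left(\left(-14 + 8\right) - 1\right) - 2 = \left(-6 - 1\right) - 2 = -7 - 2 = -9$)
$d = 6110$ ($d = 2 \left(3046 - -9\right) = 2 \left(3046 + 9\right) = 2 \cdot 3055 = 6110$)
$\left(-11424 - 10758\right) + d = \left(-11424 - 10758\right) + 6110 = -22182 + 6110 = -16072$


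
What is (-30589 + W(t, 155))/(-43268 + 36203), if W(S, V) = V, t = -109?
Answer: 30434/7065 ≈ 4.3077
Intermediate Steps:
(-30589 + W(t, 155))/(-43268 + 36203) = (-30589 + 155)/(-43268 + 36203) = -30434/(-7065) = -30434*(-1/7065) = 30434/7065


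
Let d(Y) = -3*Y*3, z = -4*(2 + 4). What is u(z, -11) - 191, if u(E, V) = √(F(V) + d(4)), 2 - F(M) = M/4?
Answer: -191 + 5*I*√5/2 ≈ -191.0 + 5.5902*I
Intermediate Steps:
F(M) = 2 - M/4
z = -24 (z = -4*6 = -24)
d(Y) = -9*Y
u(E, V) = √(-34 - V/4) (u(E, V) = √((2 - V/4) - 9*4) = √((2 - V/4) - 36) = √(-34 - V/4))
u(z, -11) - 191 = √(-136 - 1*(-11))/2 - 191 = √(-136 + 11)/2 - 191 = √(-125)/2 - 191 = (5*I*√5)/2 - 191 = 5*I*√5/2 - 191 = -191 + 5*I*√5/2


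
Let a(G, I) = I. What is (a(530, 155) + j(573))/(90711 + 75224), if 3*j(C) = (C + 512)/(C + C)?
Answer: 106795/114096906 ≈ 0.00093600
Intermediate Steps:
j(C) = (512 + C)/(6*C) (j(C) = ((C + 512)/(C + C))/3 = ((512 + C)/((2*C)))/3 = ((512 + C)*(1/(2*C)))/3 = ((512 + C)/(2*C))/3 = (512 + C)/(6*C))
(a(530, 155) + j(573))/(90711 + 75224) = (155 + (⅙)*(512 + 573)/573)/(90711 + 75224) = (155 + (⅙)*(1/573)*1085)/165935 = (155 + 1085/3438)*(1/165935) = (533975/3438)*(1/165935) = 106795/114096906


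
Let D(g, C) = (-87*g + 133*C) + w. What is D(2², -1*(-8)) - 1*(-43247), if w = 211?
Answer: 44174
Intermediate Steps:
D(g, C) = 211 - 87*g + 133*C (D(g, C) = (-87*g + 133*C) + 211 = 211 - 87*g + 133*C)
D(2², -1*(-8)) - 1*(-43247) = (211 - 87*2² + 133*(-1*(-8))) - 1*(-43247) = (211 - 87*4 + 133*8) + 43247 = (211 - 348 + 1064) + 43247 = 927 + 43247 = 44174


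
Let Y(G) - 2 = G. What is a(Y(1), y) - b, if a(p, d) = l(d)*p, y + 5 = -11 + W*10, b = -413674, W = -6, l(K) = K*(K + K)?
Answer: 448330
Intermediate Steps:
l(K) = 2*K**2 (l(K) = K*(2*K) = 2*K**2)
y = -76 (y = -5 + (-11 - 6*10) = -5 + (-11 - 60) = -5 - 71 = -76)
Y(G) = 2 + G
a(p, d) = 2*p*d**2 (a(p, d) = (2*d**2)*p = 2*p*d**2)
a(Y(1), y) - b = 2*(2 + 1)*(-76)**2 - 1*(-413674) = 2*3*5776 + 413674 = 34656 + 413674 = 448330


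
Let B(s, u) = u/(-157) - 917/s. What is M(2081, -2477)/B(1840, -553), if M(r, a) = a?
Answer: -715555760/873551 ≈ -819.13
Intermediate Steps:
B(s, u) = -917/s - u/157 (B(s, u) = u*(-1/157) - 917/s = -u/157 - 917/s = -917/s - u/157)
M(2081, -2477)/B(1840, -553) = -2477/(-917/1840 - 1/157*(-553)) = -2477/(-917*1/1840 + 553/157) = -2477/(-917/1840 + 553/157) = -2477/873551/288880 = -2477*288880/873551 = -715555760/873551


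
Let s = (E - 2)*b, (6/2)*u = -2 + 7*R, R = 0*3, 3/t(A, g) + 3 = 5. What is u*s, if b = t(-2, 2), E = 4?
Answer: -2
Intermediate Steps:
t(A, g) = 3/2 (t(A, g) = 3/(-3 + 5) = 3/2)
b = 3/2 ≈ 1.5000
R = 0
u = -2/3 (u = (-2 + 7*0)/3 = (-2 + 0)/3 = (1/3)*(-2) = -2/3 ≈ -0.66667)
s = 3 (s = (4 - 2)*(3/2) = 2*(3/2) = 3)
u*s = -2/3*3 = -2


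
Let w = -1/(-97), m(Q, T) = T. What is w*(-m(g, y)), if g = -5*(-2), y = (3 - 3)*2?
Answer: 0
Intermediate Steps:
y = 0 (y = 0*2 = 0)
g = 10
w = 1/97 (w = -1*(-1/97) = 1/97 ≈ 0.010309)
w*(-m(g, y)) = (-1*0)/97 = (1/97)*0 = 0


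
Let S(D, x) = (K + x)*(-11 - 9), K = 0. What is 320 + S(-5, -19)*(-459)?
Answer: -174100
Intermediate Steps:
S(D, x) = -20*x (S(D, x) = (0 + x)*(-11 - 9) = x*(-20) = -20*x)
320 + S(-5, -19)*(-459) = 320 - 20*(-19)*(-459) = 320 + 380*(-459) = 320 - 174420 = -174100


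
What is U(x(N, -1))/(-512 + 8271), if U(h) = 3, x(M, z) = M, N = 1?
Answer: 3/7759 ≈ 0.00038665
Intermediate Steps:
U(x(N, -1))/(-512 + 8271) = 3/(-512 + 8271) = 3/7759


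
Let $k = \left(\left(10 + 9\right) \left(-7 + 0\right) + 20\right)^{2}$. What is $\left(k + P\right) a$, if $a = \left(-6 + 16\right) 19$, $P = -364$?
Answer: $2356950$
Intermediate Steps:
$k = 12769$ ($k = \left(19 \left(-7\right) + 20\right)^{2} = \left(-133 + 20\right)^{2} = \left(-113\right)^{2} = 12769$)
$a = 190$ ($a = 10 \cdot 19 = 190$)
$\left(k + P\right) a = \left(12769 - 364\right) 190 = 12405 \cdot 190 = 2356950$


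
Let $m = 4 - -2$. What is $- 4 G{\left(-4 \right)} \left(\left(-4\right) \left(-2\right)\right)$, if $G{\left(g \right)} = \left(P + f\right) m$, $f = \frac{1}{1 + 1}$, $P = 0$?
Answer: $-96$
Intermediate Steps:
$f = \frac{1}{2} \approx 0.5$
$m = 6$ ($m = 4 + 2 = 6$)
$G{\left(g \right)} = 3$ ($G{\left(g \right)} = \left(0 + \frac{1}{2}\right) 6 = \frac{1}{2} \cdot 6 = 3$)
$- 4 G{\left(-4 \right)} \left(\left(-4\right) \left(-2\right)\right) = \left(-4\right) 3 \left(\left(-4\right) \left(-2\right)\right) = \left(-12\right) 8 = -96$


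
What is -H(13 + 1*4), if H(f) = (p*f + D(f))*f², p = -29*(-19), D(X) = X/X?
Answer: -2707352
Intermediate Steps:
D(X) = 1
p = 551
H(f) = f²*(1 + 551*f) (H(f) = (551*f + 1)*f² = (1 + 551*f)*f² = f²*(1 + 551*f))
-H(13 + 1*4) = -(13 + 1*4)²*(1 + 551*(13 + 1*4)) = -(13 + 4)²*(1 + 551*(13 + 4)) = -17²*(1 + 551*17) = -289*(1 + 9367) = -289*9368 = -1*2707352 = -2707352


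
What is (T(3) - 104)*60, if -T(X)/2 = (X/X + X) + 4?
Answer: -7200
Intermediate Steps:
T(X) = -10 - 2*X (T(X) = -2*((X/X + X) + 4) = -2*((1 + X) + 4) = -2*(5 + X) = -10 - 2*X)
(T(3) - 104)*60 = ((-10 - 2*3) - 104)*60 = ((-10 - 6) - 104)*60 = (-16 - 104)*60 = -120*60 = -7200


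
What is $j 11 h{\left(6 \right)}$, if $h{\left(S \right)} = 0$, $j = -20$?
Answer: $0$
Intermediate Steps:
$j 11 h{\left(6 \right)} = \left(-20\right) 11 \cdot 0 = \left(-220\right) 0 = 0$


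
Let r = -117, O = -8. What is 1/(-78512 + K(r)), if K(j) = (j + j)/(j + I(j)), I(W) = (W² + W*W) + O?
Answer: -27253/2139687770 ≈ -1.2737e-5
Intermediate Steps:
I(W) = -8 + 2*W² (I(W) = (W² + W*W) - 8 = (W² + W²) - 8 = 2*W² - 8 = -8 + 2*W²)
K(j) = 2*j/(-8 + j + 2*j²) (K(j) = (j + j)/(j + (-8 + 2*j²)) = (2*j)/(-8 + j + 2*j²) = 2*j/(-8 + j + 2*j²))
1/(-78512 + K(r)) = 1/(-78512 + 2*(-117)/(-8 - 117 + 2*(-117)²)) = 1/(-78512 + 2*(-117)/(-8 - 117 + 2*13689)) = 1/(-78512 + 2*(-117)/(-8 - 117 + 27378)) = 1/(-78512 + 2*(-117)/27253) = 1/(-78512 + 2*(-117)*(1/27253)) = 1/(-78512 - 234/27253) = 1/(-2139687770/27253) = -27253/2139687770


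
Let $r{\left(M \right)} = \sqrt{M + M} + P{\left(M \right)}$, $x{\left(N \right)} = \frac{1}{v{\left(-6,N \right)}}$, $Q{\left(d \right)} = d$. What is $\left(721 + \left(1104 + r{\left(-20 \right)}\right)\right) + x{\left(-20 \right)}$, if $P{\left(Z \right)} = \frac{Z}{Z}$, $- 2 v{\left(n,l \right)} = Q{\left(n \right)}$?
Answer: $\frac{5479}{3} + 2 i \sqrt{10} \approx 1826.3 + 6.3246 i$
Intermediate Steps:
$v{\left(n,l \right)} = - \frac{n}{2}$
$P{\left(Z \right)} = 1$
$x{\left(N \right)} = \frac{1}{3}$ ($x{\left(N \right)} = \frac{1}{\left(- \frac{1}{2}\right) \left(-6\right)} = \frac{1}{3}$)
$r{\left(M \right)} = 1 + \sqrt{2} \sqrt{M}$ ($r{\left(M \right)} = \sqrt{M + M} + 1 = \sqrt{2 M} + 1 = \sqrt{2} \sqrt{M} + 1 = 1 + \sqrt{2} \sqrt{M}$)
$\left(721 + \left(1104 + r{\left(-20 \right)}\right)\right) + x{\left(-20 \right)} = \left(721 + \left(1104 + \left(1 + \sqrt{2} \sqrt{-20}\right)\right)\right) + \frac{1}{3} = \left(721 + \left(1104 + \left(1 + \sqrt{2} \cdot 2 i \sqrt{5}\right)\right)\right) + \frac{1}{3} = \left(721 + \left(1104 + \left(1 + 2 i \sqrt{10}\right)\right)\right) + \frac{1}{3} = \left(721 + \left(1105 + 2 i \sqrt{10}\right)\right) + \frac{1}{3} = \left(1826 + 2 i \sqrt{10}\right) + \frac{1}{3} = \frac{5479}{3} + 2 i \sqrt{10}$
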